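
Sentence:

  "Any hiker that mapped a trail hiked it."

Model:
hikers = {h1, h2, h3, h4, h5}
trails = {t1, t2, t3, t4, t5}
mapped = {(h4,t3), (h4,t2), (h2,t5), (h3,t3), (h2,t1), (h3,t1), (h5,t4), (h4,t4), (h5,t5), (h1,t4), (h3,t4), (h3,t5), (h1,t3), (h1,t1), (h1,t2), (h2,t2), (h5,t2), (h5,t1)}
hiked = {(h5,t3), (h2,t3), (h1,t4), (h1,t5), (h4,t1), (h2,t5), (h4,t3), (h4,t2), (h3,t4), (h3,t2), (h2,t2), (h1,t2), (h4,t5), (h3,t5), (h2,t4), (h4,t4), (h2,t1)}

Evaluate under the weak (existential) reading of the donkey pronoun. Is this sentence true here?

False

"it" takes "a trail" as antecedent — a donkey pronoun bound across the clause boundary.
Weak reading: every hiker h with some mapped-trail has at least one mapped-trail t such that hiked(h,t).
Per hiker: h1:✓  h2:✓  h3:✓  h4:✓  h5:✗
h5 has no witness among its mapped-trails.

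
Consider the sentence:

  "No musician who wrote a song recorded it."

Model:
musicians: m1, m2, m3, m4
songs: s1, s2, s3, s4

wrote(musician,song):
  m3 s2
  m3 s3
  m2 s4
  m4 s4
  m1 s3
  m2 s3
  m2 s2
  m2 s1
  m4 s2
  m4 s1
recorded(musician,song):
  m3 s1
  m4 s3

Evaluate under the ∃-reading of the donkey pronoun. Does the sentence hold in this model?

True

"it" takes "a song" as antecedent — a donkey pronoun bound across the clause boundary.
Truth condition: for no (m,s) with wrote(m,s) does recorded(m,s) hold.
Restrictor pairs — does the scope hold? (m1,s3):fails  (m2,s1):fails  (m2,s2):fails  (m2,s3):fails  (m2,s4):fails  (m3,s2):fails  (m3,s3):fails  (m4,s1):fails  (m4,s2):fails  (m4,s4):fails
Scope holds for no restrictor pair, so the sentence is true.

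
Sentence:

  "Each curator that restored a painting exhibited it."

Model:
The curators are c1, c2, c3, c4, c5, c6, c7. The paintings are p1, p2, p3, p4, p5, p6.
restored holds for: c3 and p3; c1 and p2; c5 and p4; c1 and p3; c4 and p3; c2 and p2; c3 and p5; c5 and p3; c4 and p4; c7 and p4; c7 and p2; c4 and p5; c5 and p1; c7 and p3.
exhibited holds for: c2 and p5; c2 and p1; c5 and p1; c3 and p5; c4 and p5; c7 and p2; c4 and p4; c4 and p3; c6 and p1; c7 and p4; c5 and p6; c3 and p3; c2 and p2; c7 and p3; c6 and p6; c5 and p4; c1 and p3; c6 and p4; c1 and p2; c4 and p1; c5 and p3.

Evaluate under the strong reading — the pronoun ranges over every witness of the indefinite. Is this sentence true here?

True

"it" takes "a painting" as antecedent — a donkey pronoun bound across the clause boundary.
Strong reading: for every (c,p) with restored(c,p), exhibited(c,p).
Restrictor pairs: (c1,p2) ✓  (c1,p3) ✓  (c2,p2) ✓  (c3,p3) ✓  (c3,p5) ✓  (c4,p3) ✓  (c4,p4) ✓  (c4,p5) ✓  (c5,p1) ✓  (c5,p3) ✓  (c5,p4) ✓  (c7,p2) ✓  (c7,p3) ✓  (c7,p4) ✓
Every restrictor pair satisfies the scope.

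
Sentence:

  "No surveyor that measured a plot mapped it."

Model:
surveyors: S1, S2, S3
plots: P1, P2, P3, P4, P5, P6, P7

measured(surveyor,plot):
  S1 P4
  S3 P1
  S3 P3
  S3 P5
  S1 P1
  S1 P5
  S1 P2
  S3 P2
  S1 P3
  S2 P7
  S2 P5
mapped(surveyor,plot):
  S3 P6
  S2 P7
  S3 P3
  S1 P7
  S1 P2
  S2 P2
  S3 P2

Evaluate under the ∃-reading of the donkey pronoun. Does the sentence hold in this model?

"it" takes "a plot" as antecedent — a donkey pronoun bound across the clause boundary.
Truth condition: for no (s,p) with measured(s,p) does mapped(s,p) hold.
Restrictor pairs — does the scope hold? (S1,P1):fails  (S1,P2):holds  (S1,P3):fails  (S1,P4):fails  (S1,P5):fails  (S2,P5):fails  (S2,P7):holds  (S3,P1):fails  (S3,P2):holds  (S3,P3):holds  (S3,P5):fails
Scope holds for 4 pair(s), so the sentence is false.

False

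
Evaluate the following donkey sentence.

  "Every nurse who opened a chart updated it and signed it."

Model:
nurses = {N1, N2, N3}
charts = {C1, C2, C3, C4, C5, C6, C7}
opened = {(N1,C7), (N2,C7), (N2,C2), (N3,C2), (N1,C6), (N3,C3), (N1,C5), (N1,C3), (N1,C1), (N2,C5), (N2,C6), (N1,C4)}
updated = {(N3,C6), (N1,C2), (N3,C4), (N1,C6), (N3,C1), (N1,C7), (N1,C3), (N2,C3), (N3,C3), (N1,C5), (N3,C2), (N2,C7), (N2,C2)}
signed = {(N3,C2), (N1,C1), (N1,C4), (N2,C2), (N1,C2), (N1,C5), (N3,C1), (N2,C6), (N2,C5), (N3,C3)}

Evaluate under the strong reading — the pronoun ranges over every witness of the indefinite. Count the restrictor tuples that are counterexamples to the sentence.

8

"it" takes "a chart" as antecedent — a donkey pronoun bound across the clause boundary.
Strong reading: for every (n,c) with opened(n,c), updated(n,c) ∧ signed(n,c).
Restrictor pairs: (N1,C1) ✗  (N1,C3) ✗  (N1,C4) ✗  (N1,C5) ✓  (N1,C6) ✗  (N1,C7) ✗  (N2,C2) ✓  (N2,C5) ✗  (N2,C6) ✗  (N2,C7) ✗  (N3,C2) ✓  (N3,C3) ✓
Counterexamples (restrictor pairs failing the scope): 8.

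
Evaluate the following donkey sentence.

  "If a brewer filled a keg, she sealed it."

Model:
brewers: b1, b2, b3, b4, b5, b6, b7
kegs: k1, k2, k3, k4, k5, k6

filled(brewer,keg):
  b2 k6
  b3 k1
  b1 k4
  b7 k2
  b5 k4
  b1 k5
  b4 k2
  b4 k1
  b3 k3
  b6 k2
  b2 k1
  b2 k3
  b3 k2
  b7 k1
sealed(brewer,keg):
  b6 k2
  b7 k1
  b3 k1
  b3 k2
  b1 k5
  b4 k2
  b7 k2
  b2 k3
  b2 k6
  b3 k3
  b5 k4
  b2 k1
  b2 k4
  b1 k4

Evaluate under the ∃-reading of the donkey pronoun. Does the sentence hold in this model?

"it" takes "a keg" as antecedent — a donkey pronoun bound across the clause boundary.
Weak reading: every brewer b with some filled-keg has at least one filled-keg k such that sealed(b,k).
Per brewer: b1:✓  b2:✓  b3:✓  b4:✓  b5:✓  b6:✓  b7:✓
Every brewer in the restrictor has a witness.

True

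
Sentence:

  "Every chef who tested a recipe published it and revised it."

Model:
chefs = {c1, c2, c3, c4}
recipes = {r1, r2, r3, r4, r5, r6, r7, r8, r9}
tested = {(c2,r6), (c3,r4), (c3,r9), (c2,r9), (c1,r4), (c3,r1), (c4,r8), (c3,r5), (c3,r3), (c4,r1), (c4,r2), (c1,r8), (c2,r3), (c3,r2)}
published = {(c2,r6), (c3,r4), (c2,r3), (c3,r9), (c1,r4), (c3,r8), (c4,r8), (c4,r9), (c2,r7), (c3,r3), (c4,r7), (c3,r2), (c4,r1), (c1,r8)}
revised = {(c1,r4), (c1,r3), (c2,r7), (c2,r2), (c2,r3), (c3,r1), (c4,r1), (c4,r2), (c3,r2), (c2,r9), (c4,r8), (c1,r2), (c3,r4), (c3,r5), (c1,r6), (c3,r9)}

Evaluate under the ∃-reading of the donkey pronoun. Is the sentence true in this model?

True

"it" takes "a recipe" as antecedent — a donkey pronoun bound across the clause boundary.
Weak reading: every chef c with some tested-recipe has at least one tested-recipe r such that published(c,r) ∧ revised(c,r).
Per chef: c1:✓  c2:✓  c3:✓  c4:✓
Every chef in the restrictor has a witness.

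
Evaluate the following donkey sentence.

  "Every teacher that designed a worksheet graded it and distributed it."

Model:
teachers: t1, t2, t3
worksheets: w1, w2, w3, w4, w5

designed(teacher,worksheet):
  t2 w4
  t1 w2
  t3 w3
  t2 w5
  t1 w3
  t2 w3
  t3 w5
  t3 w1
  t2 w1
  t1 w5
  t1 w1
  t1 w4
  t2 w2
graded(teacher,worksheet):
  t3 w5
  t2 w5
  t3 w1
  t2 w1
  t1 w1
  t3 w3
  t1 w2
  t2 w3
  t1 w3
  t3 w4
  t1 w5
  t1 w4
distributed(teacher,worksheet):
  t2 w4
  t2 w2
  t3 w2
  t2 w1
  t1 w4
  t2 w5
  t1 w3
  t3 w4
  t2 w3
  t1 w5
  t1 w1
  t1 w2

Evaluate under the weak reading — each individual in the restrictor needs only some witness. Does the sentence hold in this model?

False

"it" takes "a worksheet" as antecedent — a donkey pronoun bound across the clause boundary.
Weak reading: every teacher t with some designed-worksheet has at least one designed-worksheet w such that graded(t,w) ∧ distributed(t,w).
Per teacher: t1:✓  t2:✓  t3:✗
t3 has no witness among its designed-worksheets.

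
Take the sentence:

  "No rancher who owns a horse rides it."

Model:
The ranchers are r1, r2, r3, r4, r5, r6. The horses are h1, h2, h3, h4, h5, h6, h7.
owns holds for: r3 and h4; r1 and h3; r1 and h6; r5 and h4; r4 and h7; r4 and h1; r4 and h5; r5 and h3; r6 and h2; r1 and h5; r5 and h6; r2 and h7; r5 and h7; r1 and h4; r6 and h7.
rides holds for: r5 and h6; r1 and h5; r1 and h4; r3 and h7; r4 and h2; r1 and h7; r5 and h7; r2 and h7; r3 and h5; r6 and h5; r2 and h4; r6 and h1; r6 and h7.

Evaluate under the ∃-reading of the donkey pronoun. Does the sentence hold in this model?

"it" takes "a horse" as antecedent — a donkey pronoun bound across the clause boundary.
Truth condition: for no (r,h) with owns(r,h) does rides(r,h) hold.
Restrictor pairs — does the scope hold? (r1,h3):fails  (r1,h4):holds  (r1,h5):holds  (r1,h6):fails  (r2,h7):holds  (r3,h4):fails  (r4,h1):fails  (r4,h5):fails  (r4,h7):fails  (r5,h3):fails  (r5,h4):fails  (r5,h6):holds  (r5,h7):holds  (r6,h2):fails  (r6,h7):holds
Scope holds for 6 pair(s), so the sentence is false.

False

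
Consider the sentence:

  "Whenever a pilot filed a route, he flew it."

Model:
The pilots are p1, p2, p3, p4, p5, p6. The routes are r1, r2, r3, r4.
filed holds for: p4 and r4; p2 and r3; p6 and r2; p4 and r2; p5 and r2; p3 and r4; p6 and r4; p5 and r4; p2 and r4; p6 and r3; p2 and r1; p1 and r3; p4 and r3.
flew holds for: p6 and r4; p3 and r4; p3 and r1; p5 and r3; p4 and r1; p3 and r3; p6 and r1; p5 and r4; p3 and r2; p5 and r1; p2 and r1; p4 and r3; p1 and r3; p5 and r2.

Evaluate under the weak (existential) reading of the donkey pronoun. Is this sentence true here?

True

"it" takes "a route" as antecedent — a donkey pronoun bound across the clause boundary.
Weak reading: every pilot p with some filed-route has at least one filed-route r such that flew(p,r).
Per pilot: p1:✓  p2:✓  p3:✓  p4:✓  p5:✓  p6:✓
Every pilot in the restrictor has a witness.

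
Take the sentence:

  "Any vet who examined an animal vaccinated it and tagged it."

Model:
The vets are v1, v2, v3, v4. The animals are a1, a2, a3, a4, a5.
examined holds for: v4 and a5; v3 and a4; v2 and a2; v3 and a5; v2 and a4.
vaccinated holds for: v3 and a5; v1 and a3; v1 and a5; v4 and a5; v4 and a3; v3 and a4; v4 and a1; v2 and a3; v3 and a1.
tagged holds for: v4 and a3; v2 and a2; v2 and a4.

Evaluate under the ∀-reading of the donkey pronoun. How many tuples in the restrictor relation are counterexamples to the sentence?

"it" takes "an animal" as antecedent — a donkey pronoun bound across the clause boundary.
Strong reading: for every (v,a) with examined(v,a), vaccinated(v,a) ∧ tagged(v,a).
Restrictor pairs: (v2,a2) ✗  (v2,a4) ✗  (v3,a4) ✗  (v3,a5) ✗  (v4,a5) ✗
Counterexamples (restrictor pairs failing the scope): 5.

5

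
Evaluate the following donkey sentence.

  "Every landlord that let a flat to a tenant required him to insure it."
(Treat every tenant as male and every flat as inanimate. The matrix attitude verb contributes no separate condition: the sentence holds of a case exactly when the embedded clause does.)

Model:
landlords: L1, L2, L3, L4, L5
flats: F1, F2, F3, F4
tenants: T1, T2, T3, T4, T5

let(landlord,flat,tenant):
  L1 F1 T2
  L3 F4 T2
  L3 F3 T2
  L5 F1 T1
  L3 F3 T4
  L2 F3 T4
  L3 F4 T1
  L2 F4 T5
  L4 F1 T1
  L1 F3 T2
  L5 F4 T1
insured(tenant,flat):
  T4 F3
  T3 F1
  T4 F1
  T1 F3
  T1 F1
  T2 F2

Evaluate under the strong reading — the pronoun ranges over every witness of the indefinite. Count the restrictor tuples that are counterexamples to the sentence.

"him" takes "a tenant" as antecedent and "it" takes "a flat"; both are donkey pronouns co-varying with the restrictor.
Strong reading: for every (l,f,t) with let(l,f,t), insured(t,f).
Restrictor triples: (L1,F1,T2)→insured(T2,F1) ✗  (L1,F3,T2)→insured(T2,F3) ✗  (L2,F3,T4)→insured(T4,F3) ✓  (L2,F4,T5)→insured(T5,F4) ✗  (L3,F3,T2)→insured(T2,F3) ✗  (L3,F3,T4)→insured(T4,F3) ✓  (L3,F4,T1)→insured(T1,F4) ✗  (L3,F4,T2)→insured(T2,F4) ✗  (L4,F1,T1)→insured(T1,F1) ✓  (L5,F1,T1)→insured(T1,F1) ✓  (L5,F4,T1)→insured(T1,F4) ✗
Counterexamples (restrictor triples failing the scope): 7.

7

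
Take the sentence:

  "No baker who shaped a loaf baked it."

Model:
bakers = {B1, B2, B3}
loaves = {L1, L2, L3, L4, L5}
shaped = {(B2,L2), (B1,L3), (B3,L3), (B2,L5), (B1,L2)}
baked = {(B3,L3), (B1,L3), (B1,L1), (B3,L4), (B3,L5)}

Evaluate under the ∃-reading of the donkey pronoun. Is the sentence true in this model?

"it" takes "a loaf" as antecedent — a donkey pronoun bound across the clause boundary.
Truth condition: for no (b,l) with shaped(b,l) does baked(b,l) hold.
Restrictor pairs — does the scope hold? (B1,L2):fails  (B1,L3):holds  (B2,L2):fails  (B2,L5):fails  (B3,L3):holds
Scope holds for 2 pair(s), so the sentence is false.

False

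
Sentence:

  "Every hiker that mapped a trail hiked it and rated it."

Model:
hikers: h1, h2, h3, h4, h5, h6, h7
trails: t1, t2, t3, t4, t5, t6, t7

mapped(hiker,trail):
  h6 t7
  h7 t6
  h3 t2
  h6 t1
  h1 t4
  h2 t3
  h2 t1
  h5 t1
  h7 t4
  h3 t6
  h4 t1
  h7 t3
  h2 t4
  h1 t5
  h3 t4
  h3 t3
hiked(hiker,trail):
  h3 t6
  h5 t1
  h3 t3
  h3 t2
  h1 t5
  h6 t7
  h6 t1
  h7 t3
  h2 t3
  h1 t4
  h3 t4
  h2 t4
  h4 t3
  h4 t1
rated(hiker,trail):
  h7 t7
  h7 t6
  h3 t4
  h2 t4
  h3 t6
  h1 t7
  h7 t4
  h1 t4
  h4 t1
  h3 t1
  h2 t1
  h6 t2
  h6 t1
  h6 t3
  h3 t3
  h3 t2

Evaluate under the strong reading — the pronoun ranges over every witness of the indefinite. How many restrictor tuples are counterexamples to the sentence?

"it" takes "a trail" as antecedent — a donkey pronoun bound across the clause boundary.
Strong reading: for every (h,t) with mapped(h,t), hiked(h,t) ∧ rated(h,t).
Restrictor pairs: (h1,t4) ✓  (h1,t5) ✗  (h2,t1) ✗  (h2,t3) ✗  (h2,t4) ✓  (h3,t2) ✓  (h3,t3) ✓  (h3,t4) ✓  (h3,t6) ✓  (h4,t1) ✓  (h5,t1) ✗  (h6,t1) ✓  (h6,t7) ✗  (h7,t3) ✗  (h7,t4) ✗  (h7,t6) ✗
Counterexamples (restrictor pairs failing the scope): 8.

8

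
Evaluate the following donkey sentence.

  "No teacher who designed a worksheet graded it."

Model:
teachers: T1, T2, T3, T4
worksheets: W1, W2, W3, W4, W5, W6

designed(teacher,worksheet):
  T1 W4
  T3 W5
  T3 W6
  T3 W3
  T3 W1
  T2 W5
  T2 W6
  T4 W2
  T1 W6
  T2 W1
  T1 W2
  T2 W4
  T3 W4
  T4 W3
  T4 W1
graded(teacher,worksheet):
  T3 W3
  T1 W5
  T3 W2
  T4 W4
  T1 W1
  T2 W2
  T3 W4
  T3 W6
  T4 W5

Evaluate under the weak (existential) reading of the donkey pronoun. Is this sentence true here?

False

"it" takes "a worksheet" as antecedent — a donkey pronoun bound across the clause boundary.
Truth condition: for no (t,w) with designed(t,w) does graded(t,w) hold.
Restrictor pairs — does the scope hold? (T1,W2):fails  (T1,W4):fails  (T1,W6):fails  (T2,W1):fails  (T2,W4):fails  (T2,W5):fails  (T2,W6):fails  (T3,W1):fails  (T3,W3):holds  (T3,W4):holds  (T3,W5):fails  (T3,W6):holds  (T4,W1):fails  (T4,W2):fails  (T4,W3):fails
Scope holds for 3 pair(s), so the sentence is false.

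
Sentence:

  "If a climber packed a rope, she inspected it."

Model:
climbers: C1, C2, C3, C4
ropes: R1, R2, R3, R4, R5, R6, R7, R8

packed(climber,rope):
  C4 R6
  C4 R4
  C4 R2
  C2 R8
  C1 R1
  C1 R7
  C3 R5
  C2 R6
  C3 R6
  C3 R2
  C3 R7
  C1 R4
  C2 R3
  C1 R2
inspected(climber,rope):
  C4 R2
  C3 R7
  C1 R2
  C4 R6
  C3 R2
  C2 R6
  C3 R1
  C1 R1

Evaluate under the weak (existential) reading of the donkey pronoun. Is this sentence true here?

True

"it" takes "a rope" as antecedent — a donkey pronoun bound across the clause boundary.
Weak reading: every climber c with some packed-rope has at least one packed-rope r such that inspected(c,r).
Per climber: C1:✓  C2:✓  C3:✓  C4:✓
Every climber in the restrictor has a witness.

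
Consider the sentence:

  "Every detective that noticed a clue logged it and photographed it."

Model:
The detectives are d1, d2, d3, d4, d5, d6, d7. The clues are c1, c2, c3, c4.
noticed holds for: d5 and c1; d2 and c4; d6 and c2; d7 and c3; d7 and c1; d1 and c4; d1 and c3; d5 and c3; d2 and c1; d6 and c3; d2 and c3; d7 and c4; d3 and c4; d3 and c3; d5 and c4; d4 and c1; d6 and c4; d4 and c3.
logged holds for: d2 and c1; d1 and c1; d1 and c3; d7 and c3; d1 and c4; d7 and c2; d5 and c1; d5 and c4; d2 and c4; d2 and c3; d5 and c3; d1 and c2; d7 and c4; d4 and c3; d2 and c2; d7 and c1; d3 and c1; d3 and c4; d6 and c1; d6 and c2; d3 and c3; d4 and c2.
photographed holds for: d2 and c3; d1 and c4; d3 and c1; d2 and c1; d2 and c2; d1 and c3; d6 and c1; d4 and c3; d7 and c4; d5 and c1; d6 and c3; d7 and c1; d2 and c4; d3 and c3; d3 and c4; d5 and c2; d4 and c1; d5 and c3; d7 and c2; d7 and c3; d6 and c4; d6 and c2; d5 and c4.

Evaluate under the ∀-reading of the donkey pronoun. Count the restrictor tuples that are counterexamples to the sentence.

3

"it" takes "a clue" as antecedent — a donkey pronoun bound across the clause boundary.
Strong reading: for every (d,c) with noticed(d,c), logged(d,c) ∧ photographed(d,c).
Restrictor pairs: (d1,c3) ✓  (d1,c4) ✓  (d2,c1) ✓  (d2,c3) ✓  (d2,c4) ✓  (d3,c3) ✓  (d3,c4) ✓  (d4,c1) ✗  (d4,c3) ✓  (d5,c1) ✓  (d5,c3) ✓  (d5,c4) ✓  (d6,c2) ✓  (d6,c3) ✗  (d6,c4) ✗  (d7,c1) ✓  (d7,c3) ✓  (d7,c4) ✓
Counterexamples (restrictor pairs failing the scope): 3.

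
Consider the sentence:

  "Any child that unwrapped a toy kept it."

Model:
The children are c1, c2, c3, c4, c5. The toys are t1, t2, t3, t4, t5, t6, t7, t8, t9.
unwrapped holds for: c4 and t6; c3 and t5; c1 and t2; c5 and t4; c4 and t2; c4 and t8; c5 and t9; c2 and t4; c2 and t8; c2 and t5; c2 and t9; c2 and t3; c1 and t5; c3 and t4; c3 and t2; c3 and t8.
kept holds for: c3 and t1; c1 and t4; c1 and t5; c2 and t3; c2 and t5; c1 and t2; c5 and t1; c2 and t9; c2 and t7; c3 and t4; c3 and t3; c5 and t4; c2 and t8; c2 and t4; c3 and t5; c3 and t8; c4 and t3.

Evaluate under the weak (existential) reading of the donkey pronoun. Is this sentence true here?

False

"it" takes "a toy" as antecedent — a donkey pronoun bound across the clause boundary.
Weak reading: every child c with some unwrapped-toy has at least one unwrapped-toy t such that kept(c,t).
Per child: c1:✓  c2:✓  c3:✓  c4:✗  c5:✓
c4 has no witness among its unwrapped-toys.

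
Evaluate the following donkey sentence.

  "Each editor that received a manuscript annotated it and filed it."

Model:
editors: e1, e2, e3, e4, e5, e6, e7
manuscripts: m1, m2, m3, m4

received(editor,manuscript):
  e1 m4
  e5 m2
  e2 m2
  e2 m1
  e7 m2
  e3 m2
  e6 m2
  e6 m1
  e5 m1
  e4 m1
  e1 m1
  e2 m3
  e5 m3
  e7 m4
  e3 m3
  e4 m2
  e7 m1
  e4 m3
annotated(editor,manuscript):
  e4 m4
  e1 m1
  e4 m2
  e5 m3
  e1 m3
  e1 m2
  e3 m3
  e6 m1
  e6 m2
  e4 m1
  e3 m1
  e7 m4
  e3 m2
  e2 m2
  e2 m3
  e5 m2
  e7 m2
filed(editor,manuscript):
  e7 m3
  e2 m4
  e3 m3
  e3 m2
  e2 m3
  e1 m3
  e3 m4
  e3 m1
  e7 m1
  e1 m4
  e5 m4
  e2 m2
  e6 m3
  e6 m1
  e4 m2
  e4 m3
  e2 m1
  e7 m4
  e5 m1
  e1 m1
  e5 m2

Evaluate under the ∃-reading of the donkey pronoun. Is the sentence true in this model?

"it" takes "a manuscript" as antecedent — a donkey pronoun bound across the clause boundary.
Weak reading: every editor e with some received-manuscript has at least one received-manuscript m such that annotated(e,m) ∧ filed(e,m).
Per editor: e1:✓  e2:✓  e3:✓  e4:✓  e5:✓  e6:✓  e7:✓
Every editor in the restrictor has a witness.

True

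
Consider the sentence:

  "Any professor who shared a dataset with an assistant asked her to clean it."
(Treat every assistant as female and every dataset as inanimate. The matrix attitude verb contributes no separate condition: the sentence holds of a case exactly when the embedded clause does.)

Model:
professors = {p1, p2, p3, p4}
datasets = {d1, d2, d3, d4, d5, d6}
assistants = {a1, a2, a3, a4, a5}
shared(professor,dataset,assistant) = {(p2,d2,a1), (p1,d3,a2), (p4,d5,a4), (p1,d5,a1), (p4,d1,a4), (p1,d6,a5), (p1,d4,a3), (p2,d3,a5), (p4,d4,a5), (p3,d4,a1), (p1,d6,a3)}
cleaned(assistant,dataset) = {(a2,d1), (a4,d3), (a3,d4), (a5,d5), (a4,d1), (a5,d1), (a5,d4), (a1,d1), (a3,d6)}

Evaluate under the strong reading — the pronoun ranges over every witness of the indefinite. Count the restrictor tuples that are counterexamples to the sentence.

"her" takes "an assistant" as antecedent and "it" takes "a dataset"; both are donkey pronouns co-varying with the restrictor.
Strong reading: for every (p,d,a) with shared(p,d,a), cleaned(a,d).
Restrictor triples: (p1,d3,a2)→cleaned(a2,d3) ✗  (p1,d4,a3)→cleaned(a3,d4) ✓  (p1,d5,a1)→cleaned(a1,d5) ✗  (p1,d6,a3)→cleaned(a3,d6) ✓  (p1,d6,a5)→cleaned(a5,d6) ✗  (p2,d2,a1)→cleaned(a1,d2) ✗  (p2,d3,a5)→cleaned(a5,d3) ✗  (p3,d4,a1)→cleaned(a1,d4) ✗  (p4,d1,a4)→cleaned(a4,d1) ✓  (p4,d4,a5)→cleaned(a5,d4) ✓  (p4,d5,a4)→cleaned(a4,d5) ✗
Counterexamples (restrictor triples failing the scope): 7.

7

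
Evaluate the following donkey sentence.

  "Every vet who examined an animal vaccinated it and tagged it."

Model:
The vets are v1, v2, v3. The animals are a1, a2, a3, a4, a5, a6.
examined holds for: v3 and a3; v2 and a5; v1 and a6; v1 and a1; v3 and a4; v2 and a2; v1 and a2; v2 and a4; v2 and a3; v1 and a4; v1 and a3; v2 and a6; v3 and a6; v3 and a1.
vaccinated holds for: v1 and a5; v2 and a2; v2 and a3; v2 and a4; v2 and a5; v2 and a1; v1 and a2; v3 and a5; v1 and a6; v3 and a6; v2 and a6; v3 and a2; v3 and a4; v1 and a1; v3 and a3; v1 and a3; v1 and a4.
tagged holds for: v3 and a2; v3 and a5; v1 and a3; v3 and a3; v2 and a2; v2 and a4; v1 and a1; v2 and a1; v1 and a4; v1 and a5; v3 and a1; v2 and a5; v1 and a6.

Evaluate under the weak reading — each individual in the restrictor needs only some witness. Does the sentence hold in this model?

"it" takes "an animal" as antecedent — a donkey pronoun bound across the clause boundary.
Weak reading: every vet v with some examined-animal has at least one examined-animal a such that vaccinated(v,a) ∧ tagged(v,a).
Per vet: v1:✓  v2:✓  v3:✓
Every vet in the restrictor has a witness.

True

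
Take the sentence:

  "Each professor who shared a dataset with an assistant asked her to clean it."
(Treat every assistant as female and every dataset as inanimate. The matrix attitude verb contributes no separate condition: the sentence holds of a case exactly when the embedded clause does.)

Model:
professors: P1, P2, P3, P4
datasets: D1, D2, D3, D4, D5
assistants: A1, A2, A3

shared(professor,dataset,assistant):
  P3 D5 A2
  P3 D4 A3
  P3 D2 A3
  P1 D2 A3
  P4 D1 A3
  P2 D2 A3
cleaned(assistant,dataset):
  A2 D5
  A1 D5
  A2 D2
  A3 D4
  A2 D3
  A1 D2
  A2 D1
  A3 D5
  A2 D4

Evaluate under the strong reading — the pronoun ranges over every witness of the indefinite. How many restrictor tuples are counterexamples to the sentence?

"her" takes "an assistant" as antecedent and "it" takes "a dataset"; both are donkey pronouns co-varying with the restrictor.
Strong reading: for every (p,d,a) with shared(p,d,a), cleaned(a,d).
Restrictor triples: (P1,D2,A3)→cleaned(A3,D2) ✗  (P2,D2,A3)→cleaned(A3,D2) ✗  (P3,D2,A3)→cleaned(A3,D2) ✗  (P3,D4,A3)→cleaned(A3,D4) ✓  (P3,D5,A2)→cleaned(A2,D5) ✓  (P4,D1,A3)→cleaned(A3,D1) ✗
Counterexamples (restrictor triples failing the scope): 4.

4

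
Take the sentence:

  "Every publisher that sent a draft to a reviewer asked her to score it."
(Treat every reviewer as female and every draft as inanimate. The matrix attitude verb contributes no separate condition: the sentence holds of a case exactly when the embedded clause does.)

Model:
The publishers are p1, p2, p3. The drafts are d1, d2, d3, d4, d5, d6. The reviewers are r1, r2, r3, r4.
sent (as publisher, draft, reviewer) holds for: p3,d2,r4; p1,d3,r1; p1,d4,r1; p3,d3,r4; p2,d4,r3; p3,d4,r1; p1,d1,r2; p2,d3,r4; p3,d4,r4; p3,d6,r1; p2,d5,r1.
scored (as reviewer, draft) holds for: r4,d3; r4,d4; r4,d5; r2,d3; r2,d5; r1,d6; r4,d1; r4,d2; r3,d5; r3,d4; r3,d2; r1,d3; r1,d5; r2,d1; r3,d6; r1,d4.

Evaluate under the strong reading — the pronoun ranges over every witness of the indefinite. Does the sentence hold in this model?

True

"her" takes "a reviewer" as antecedent and "it" takes "a draft"; both are donkey pronouns co-varying with the restrictor.
Strong reading: for every (p,d,r) with sent(p,d,r), scored(r,d).
Restrictor triples: (p1,d1,r2)→scored(r2,d1) ✓  (p1,d3,r1)→scored(r1,d3) ✓  (p1,d4,r1)→scored(r1,d4) ✓  (p2,d3,r4)→scored(r4,d3) ✓  (p2,d4,r3)→scored(r3,d4) ✓  (p2,d5,r1)→scored(r1,d5) ✓  (p3,d2,r4)→scored(r4,d2) ✓  (p3,d3,r4)→scored(r4,d3) ✓  (p3,d4,r1)→scored(r1,d4) ✓  (p3,d4,r4)→scored(r4,d4) ✓  (p3,d6,r1)→scored(r1,d6) ✓
Every restrictor triple satisfies the scope.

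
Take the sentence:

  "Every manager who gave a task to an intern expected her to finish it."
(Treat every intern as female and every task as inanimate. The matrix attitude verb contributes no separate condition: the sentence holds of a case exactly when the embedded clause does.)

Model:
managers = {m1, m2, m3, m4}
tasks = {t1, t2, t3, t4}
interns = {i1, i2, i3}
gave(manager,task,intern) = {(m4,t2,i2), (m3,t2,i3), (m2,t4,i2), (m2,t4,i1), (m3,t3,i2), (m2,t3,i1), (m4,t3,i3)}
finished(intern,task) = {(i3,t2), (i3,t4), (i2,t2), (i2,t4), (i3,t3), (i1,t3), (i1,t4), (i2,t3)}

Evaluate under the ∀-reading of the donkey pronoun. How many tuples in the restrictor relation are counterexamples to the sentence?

"her" takes "an intern" as antecedent and "it" takes "a task"; both are donkey pronouns co-varying with the restrictor.
Strong reading: for every (m,t,i) with gave(m,t,i), finished(i,t).
Restrictor triples: (m2,t3,i1)→finished(i1,t3) ✓  (m2,t4,i1)→finished(i1,t4) ✓  (m2,t4,i2)→finished(i2,t4) ✓  (m3,t2,i3)→finished(i3,t2) ✓  (m3,t3,i2)→finished(i2,t3) ✓  (m4,t2,i2)→finished(i2,t2) ✓  (m4,t3,i3)→finished(i3,t3) ✓
Counterexamples (restrictor triples failing the scope): 0.

0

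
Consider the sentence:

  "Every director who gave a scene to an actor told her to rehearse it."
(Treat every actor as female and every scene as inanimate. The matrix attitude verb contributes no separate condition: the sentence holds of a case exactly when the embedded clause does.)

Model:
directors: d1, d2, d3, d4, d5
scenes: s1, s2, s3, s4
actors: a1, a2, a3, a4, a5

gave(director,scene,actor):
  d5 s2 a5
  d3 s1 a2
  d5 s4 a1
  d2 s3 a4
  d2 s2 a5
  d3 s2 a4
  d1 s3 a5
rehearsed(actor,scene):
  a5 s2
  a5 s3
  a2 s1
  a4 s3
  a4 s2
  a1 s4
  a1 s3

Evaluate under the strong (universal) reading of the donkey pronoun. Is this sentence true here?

"her" takes "an actor" as antecedent and "it" takes "a scene"; both are donkey pronouns co-varying with the restrictor.
Strong reading: for every (d,s,a) with gave(d,s,a), rehearsed(a,s).
Restrictor triples: (d1,s3,a5)→rehearsed(a5,s3) ✓  (d2,s2,a5)→rehearsed(a5,s2) ✓  (d2,s3,a4)→rehearsed(a4,s3) ✓  (d3,s1,a2)→rehearsed(a2,s1) ✓  (d3,s2,a4)→rehearsed(a4,s2) ✓  (d5,s2,a5)→rehearsed(a5,s2) ✓  (d5,s4,a1)→rehearsed(a1,s4) ✓
Every restrictor triple satisfies the scope.

True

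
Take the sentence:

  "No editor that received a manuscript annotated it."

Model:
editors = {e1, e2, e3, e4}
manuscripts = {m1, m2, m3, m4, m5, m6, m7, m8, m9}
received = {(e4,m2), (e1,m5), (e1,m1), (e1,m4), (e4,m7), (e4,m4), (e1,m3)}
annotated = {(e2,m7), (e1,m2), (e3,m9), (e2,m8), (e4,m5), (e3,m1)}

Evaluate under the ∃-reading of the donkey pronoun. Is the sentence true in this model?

True

"it" takes "a manuscript" as antecedent — a donkey pronoun bound across the clause boundary.
Truth condition: for no (e,m) with received(e,m) does annotated(e,m) hold.
Restrictor pairs — does the scope hold? (e1,m1):fails  (e1,m3):fails  (e1,m4):fails  (e1,m5):fails  (e4,m2):fails  (e4,m4):fails  (e4,m7):fails
Scope holds for no restrictor pair, so the sentence is true.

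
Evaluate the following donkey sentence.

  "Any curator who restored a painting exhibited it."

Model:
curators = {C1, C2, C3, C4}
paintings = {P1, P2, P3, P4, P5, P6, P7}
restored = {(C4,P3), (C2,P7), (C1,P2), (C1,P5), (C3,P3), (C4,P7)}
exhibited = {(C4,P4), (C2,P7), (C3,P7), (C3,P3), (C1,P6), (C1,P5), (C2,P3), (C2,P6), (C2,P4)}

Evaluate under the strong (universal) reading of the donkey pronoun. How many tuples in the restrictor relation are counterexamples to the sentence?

3

"it" takes "a painting" as antecedent — a donkey pronoun bound across the clause boundary.
Strong reading: for every (c,p) with restored(c,p), exhibited(c,p).
Restrictor pairs: (C1,P2) ✗  (C1,P5) ✓  (C2,P7) ✓  (C3,P3) ✓  (C4,P3) ✗  (C4,P7) ✗
Counterexamples (restrictor pairs failing the scope): 3.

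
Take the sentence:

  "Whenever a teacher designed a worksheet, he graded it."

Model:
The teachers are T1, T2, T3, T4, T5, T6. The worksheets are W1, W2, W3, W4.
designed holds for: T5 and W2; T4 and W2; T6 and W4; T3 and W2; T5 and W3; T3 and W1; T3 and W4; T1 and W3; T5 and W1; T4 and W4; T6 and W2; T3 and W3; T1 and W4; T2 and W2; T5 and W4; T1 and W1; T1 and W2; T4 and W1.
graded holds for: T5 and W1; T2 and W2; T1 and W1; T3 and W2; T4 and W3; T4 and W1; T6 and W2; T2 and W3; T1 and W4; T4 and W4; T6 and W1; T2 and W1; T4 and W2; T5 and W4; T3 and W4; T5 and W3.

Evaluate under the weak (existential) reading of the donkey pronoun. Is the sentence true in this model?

True

"it" takes "a worksheet" as antecedent — a donkey pronoun bound across the clause boundary.
Weak reading: every teacher t with some designed-worksheet has at least one designed-worksheet w such that graded(t,w).
Per teacher: T1:✓  T2:✓  T3:✓  T4:✓  T5:✓  T6:✓
Every teacher in the restrictor has a witness.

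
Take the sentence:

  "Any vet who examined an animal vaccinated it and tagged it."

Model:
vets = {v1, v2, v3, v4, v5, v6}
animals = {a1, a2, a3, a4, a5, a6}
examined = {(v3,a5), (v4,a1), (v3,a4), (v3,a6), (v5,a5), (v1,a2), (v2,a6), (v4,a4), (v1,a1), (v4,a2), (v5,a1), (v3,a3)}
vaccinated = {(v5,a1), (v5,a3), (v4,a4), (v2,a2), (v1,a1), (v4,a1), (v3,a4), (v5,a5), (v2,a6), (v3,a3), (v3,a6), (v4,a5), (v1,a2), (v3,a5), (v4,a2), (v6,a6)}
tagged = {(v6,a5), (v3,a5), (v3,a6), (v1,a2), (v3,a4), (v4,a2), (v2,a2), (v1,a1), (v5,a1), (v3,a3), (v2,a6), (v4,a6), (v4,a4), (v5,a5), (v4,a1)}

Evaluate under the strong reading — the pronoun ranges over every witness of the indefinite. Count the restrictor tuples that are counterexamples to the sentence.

"it" takes "an animal" as antecedent — a donkey pronoun bound across the clause boundary.
Strong reading: for every (v,a) with examined(v,a), vaccinated(v,a) ∧ tagged(v,a).
Restrictor pairs: (v1,a1) ✓  (v1,a2) ✓  (v2,a6) ✓  (v3,a3) ✓  (v3,a4) ✓  (v3,a5) ✓  (v3,a6) ✓  (v4,a1) ✓  (v4,a2) ✓  (v4,a4) ✓  (v5,a1) ✓  (v5,a5) ✓
Counterexamples (restrictor pairs failing the scope): 0.

0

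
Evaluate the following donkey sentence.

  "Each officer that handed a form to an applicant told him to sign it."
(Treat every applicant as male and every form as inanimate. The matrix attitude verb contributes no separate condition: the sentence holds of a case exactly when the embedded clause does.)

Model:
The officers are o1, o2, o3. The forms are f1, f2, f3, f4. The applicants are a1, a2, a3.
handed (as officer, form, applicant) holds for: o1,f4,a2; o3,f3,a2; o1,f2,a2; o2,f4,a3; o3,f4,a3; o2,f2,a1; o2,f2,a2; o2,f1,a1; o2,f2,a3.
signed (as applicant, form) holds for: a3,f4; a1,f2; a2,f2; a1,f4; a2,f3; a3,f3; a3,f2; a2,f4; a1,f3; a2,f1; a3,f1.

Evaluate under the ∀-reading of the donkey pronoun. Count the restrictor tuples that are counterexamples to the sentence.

1

"him" takes "an applicant" as antecedent and "it" takes "a form"; both are donkey pronouns co-varying with the restrictor.
Strong reading: for every (o,f,a) with handed(o,f,a), signed(a,f).
Restrictor triples: (o1,f2,a2)→signed(a2,f2) ✓  (o1,f4,a2)→signed(a2,f4) ✓  (o2,f1,a1)→signed(a1,f1) ✗  (o2,f2,a1)→signed(a1,f2) ✓  (o2,f2,a2)→signed(a2,f2) ✓  (o2,f2,a3)→signed(a3,f2) ✓  (o2,f4,a3)→signed(a3,f4) ✓  (o3,f3,a2)→signed(a2,f3) ✓  (o3,f4,a3)→signed(a3,f4) ✓
Counterexamples (restrictor triples failing the scope): 1.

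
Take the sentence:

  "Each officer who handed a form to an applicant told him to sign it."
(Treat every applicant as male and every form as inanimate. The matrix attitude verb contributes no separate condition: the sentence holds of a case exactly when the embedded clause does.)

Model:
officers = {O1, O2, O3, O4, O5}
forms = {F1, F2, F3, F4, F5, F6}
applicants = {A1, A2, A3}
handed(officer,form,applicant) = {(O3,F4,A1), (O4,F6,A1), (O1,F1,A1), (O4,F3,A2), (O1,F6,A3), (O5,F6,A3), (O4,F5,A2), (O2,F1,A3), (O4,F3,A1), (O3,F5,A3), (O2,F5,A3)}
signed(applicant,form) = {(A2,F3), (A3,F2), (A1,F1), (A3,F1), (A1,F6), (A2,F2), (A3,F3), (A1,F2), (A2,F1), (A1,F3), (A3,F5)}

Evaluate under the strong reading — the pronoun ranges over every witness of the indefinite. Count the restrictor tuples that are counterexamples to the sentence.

4

"him" takes "an applicant" as antecedent and "it" takes "a form"; both are donkey pronouns co-varying with the restrictor.
Strong reading: for every (o,f,a) with handed(o,f,a), signed(a,f).
Restrictor triples: (O1,F1,A1)→signed(A1,F1) ✓  (O1,F6,A3)→signed(A3,F6) ✗  (O2,F1,A3)→signed(A3,F1) ✓  (O2,F5,A3)→signed(A3,F5) ✓  (O3,F4,A1)→signed(A1,F4) ✗  (O3,F5,A3)→signed(A3,F5) ✓  (O4,F3,A1)→signed(A1,F3) ✓  (O4,F3,A2)→signed(A2,F3) ✓  (O4,F5,A2)→signed(A2,F5) ✗  (O4,F6,A1)→signed(A1,F6) ✓  (O5,F6,A3)→signed(A3,F6) ✗
Counterexamples (restrictor triples failing the scope): 4.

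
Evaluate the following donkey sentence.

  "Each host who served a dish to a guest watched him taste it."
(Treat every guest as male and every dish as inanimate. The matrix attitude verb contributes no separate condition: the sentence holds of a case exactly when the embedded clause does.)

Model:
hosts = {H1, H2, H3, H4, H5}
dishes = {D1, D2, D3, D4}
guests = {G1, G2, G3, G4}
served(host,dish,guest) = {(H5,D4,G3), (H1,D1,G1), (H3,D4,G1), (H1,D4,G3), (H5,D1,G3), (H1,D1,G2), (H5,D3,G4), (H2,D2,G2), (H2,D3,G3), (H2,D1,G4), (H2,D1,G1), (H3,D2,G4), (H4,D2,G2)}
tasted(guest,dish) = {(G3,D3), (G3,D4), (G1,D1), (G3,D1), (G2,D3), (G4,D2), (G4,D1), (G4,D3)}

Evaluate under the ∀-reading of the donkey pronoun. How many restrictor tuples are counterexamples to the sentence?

4

"him" takes "a guest" as antecedent and "it" takes "a dish"; both are donkey pronouns co-varying with the restrictor.
Strong reading: for every (h,d,g) with served(h,d,g), tasted(g,d).
Restrictor triples: (H1,D1,G1)→tasted(G1,D1) ✓  (H1,D1,G2)→tasted(G2,D1) ✗  (H1,D4,G3)→tasted(G3,D4) ✓  (H2,D1,G1)→tasted(G1,D1) ✓  (H2,D1,G4)→tasted(G4,D1) ✓  (H2,D2,G2)→tasted(G2,D2) ✗  (H2,D3,G3)→tasted(G3,D3) ✓  (H3,D2,G4)→tasted(G4,D2) ✓  (H3,D4,G1)→tasted(G1,D4) ✗  (H4,D2,G2)→tasted(G2,D2) ✗  (H5,D1,G3)→tasted(G3,D1) ✓  (H5,D3,G4)→tasted(G4,D3) ✓  (H5,D4,G3)→tasted(G3,D4) ✓
Counterexamples (restrictor triples failing the scope): 4.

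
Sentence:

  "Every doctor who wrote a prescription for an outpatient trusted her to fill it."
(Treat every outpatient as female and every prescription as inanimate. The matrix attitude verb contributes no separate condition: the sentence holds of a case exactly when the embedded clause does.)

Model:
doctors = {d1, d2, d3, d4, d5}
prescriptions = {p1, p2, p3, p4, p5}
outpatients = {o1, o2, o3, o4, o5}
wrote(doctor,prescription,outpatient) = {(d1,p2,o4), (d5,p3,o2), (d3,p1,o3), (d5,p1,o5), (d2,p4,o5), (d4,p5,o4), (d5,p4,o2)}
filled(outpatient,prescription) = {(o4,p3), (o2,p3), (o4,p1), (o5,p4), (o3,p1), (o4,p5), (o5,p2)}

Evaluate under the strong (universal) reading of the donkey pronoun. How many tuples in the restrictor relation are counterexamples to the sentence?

3

"her" takes "an outpatient" as antecedent and "it" takes "a prescription"; both are donkey pronouns co-varying with the restrictor.
Strong reading: for every (d,p,o) with wrote(d,p,o), filled(o,p).
Restrictor triples: (d1,p2,o4)→filled(o4,p2) ✗  (d2,p4,o5)→filled(o5,p4) ✓  (d3,p1,o3)→filled(o3,p1) ✓  (d4,p5,o4)→filled(o4,p5) ✓  (d5,p1,o5)→filled(o5,p1) ✗  (d5,p3,o2)→filled(o2,p3) ✓  (d5,p4,o2)→filled(o2,p4) ✗
Counterexamples (restrictor triples failing the scope): 3.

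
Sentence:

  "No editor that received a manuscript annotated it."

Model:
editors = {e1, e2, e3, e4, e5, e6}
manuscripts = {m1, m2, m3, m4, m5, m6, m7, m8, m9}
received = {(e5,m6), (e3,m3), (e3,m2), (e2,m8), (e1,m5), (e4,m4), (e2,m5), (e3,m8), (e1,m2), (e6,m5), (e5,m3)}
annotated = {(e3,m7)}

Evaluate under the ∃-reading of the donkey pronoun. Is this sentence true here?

"it" takes "a manuscript" as antecedent — a donkey pronoun bound across the clause boundary.
Truth condition: for no (e,m) with received(e,m) does annotated(e,m) hold.
Restrictor pairs — does the scope hold? (e1,m2):fails  (e1,m5):fails  (e2,m5):fails  (e2,m8):fails  (e3,m2):fails  (e3,m3):fails  (e3,m8):fails  (e4,m4):fails  (e5,m3):fails  (e5,m6):fails  (e6,m5):fails
Scope holds for no restrictor pair, so the sentence is true.

True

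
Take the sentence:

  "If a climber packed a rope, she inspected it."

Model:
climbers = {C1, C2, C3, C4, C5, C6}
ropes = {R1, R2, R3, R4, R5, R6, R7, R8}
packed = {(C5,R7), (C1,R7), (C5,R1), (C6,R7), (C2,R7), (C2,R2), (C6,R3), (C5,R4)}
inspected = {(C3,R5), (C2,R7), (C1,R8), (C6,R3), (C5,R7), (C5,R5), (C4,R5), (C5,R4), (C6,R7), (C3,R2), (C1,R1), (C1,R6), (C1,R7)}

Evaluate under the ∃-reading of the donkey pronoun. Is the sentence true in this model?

"it" takes "a rope" as antecedent — a donkey pronoun bound across the clause boundary.
Weak reading: every climber c with some packed-rope has at least one packed-rope r such that inspected(c,r).
Per climber: C1:✓  C2:✓  C5:✓  C6:✓
Every climber in the restrictor has a witness.

True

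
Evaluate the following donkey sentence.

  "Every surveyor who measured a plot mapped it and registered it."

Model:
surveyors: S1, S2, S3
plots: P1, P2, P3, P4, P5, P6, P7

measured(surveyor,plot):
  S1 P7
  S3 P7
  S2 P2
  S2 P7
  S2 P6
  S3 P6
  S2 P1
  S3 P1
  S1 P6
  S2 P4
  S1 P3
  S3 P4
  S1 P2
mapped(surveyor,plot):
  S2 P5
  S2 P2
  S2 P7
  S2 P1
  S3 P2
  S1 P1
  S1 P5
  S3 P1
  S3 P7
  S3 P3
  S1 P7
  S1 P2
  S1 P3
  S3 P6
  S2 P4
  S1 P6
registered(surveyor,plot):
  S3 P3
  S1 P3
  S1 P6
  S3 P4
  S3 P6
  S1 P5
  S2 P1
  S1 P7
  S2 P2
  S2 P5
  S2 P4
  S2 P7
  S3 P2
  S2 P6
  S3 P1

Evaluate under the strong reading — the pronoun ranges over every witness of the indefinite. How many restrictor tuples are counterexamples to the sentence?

4

"it" takes "a plot" as antecedent — a donkey pronoun bound across the clause boundary.
Strong reading: for every (s,p) with measured(s,p), mapped(s,p) ∧ registered(s,p).
Restrictor pairs: (S1,P2) ✗  (S1,P3) ✓  (S1,P6) ✓  (S1,P7) ✓  (S2,P1) ✓  (S2,P2) ✓  (S2,P4) ✓  (S2,P6) ✗  (S2,P7) ✓  (S3,P1) ✓  (S3,P4) ✗  (S3,P6) ✓  (S3,P7) ✗
Counterexamples (restrictor pairs failing the scope): 4.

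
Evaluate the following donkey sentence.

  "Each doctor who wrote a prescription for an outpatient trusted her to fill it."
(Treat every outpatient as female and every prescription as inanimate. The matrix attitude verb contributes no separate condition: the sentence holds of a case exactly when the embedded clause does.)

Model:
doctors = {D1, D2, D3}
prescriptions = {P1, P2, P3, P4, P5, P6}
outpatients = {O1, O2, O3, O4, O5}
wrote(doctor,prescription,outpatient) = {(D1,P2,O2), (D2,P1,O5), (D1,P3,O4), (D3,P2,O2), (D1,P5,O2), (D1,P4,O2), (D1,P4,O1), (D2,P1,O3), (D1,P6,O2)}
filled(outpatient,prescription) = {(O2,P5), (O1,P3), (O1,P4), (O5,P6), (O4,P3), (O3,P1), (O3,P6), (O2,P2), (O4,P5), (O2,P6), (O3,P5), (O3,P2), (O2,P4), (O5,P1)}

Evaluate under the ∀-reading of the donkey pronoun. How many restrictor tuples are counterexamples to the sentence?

0

"her" takes "an outpatient" as antecedent and "it" takes "a prescription"; both are donkey pronouns co-varying with the restrictor.
Strong reading: for every (d,p,o) with wrote(d,p,o), filled(o,p).
Restrictor triples: (D1,P2,O2)→filled(O2,P2) ✓  (D1,P3,O4)→filled(O4,P3) ✓  (D1,P4,O1)→filled(O1,P4) ✓  (D1,P4,O2)→filled(O2,P4) ✓  (D1,P5,O2)→filled(O2,P5) ✓  (D1,P6,O2)→filled(O2,P6) ✓  (D2,P1,O3)→filled(O3,P1) ✓  (D2,P1,O5)→filled(O5,P1) ✓  (D3,P2,O2)→filled(O2,P2) ✓
Counterexamples (restrictor triples failing the scope): 0.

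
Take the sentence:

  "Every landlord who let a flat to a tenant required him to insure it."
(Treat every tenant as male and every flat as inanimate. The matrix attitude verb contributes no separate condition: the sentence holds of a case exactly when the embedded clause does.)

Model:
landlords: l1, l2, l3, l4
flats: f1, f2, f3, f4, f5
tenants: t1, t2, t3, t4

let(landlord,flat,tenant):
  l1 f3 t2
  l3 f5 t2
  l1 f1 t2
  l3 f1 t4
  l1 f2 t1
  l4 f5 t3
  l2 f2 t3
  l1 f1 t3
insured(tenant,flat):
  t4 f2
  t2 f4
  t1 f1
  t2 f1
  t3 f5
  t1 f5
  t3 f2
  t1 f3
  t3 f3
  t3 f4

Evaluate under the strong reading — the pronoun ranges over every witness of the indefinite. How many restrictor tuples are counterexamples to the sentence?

"him" takes "a tenant" as antecedent and "it" takes "a flat"; both are donkey pronouns co-varying with the restrictor.
Strong reading: for every (l,f,t) with let(l,f,t), insured(t,f).
Restrictor triples: (l1,f1,t2)→insured(t2,f1) ✓  (l1,f1,t3)→insured(t3,f1) ✗  (l1,f2,t1)→insured(t1,f2) ✗  (l1,f3,t2)→insured(t2,f3) ✗  (l2,f2,t3)→insured(t3,f2) ✓  (l3,f1,t4)→insured(t4,f1) ✗  (l3,f5,t2)→insured(t2,f5) ✗  (l4,f5,t3)→insured(t3,f5) ✓
Counterexamples (restrictor triples failing the scope): 5.

5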